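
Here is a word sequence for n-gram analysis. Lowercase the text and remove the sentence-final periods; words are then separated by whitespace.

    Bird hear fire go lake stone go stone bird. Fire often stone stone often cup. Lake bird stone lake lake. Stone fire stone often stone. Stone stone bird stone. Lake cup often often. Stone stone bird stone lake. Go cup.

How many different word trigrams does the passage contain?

32

40 tokens → 38 trigram windows in total.
Repeated trigrams (each contributes count−1 duplicates):
  bird stone lake: 3
  often stone stone: 3
  stone bird stone: 2
  stone stone bird: 2
6 duplicate windows → 38 − 6 = 32 distinct.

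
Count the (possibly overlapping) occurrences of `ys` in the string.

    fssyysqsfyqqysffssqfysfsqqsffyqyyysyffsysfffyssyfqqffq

6

Sliding a length-2 window over the 54 characters (53 positions):
  position 5–6: ys
  position 13–14: ys
  position 21–22: ys
  position 34–35: ys
  position 40–41: ys
  position 45–46: ys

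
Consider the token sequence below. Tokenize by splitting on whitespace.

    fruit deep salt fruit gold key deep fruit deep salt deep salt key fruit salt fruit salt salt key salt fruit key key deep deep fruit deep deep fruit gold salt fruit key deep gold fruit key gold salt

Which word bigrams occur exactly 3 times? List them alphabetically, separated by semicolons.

deep fruit; deep salt; fruit deep; fruit key; key deep

Bigram counts meeting the condition (exactly 3 times):
  deep fruit: 3
  deep salt: 3
  fruit deep: 3
  fruit key: 3
  key deep: 3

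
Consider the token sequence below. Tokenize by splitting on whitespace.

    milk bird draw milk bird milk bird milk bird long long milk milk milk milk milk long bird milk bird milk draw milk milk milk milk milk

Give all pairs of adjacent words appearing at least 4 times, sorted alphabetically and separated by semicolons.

Bigram counts meeting the condition (at least 4 times):
  bird milk: 4
  milk bird: 5
  milk milk: 8

bird milk; milk bird; milk milk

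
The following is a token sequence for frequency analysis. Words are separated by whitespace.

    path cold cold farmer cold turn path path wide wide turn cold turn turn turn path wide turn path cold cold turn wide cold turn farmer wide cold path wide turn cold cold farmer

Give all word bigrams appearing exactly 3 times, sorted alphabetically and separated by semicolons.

Bigram counts meeting the condition (exactly 3 times):
  cold cold: 3
  path wide: 3
  turn path: 3
  wide turn: 3

cold cold; path wide; turn path; wide turn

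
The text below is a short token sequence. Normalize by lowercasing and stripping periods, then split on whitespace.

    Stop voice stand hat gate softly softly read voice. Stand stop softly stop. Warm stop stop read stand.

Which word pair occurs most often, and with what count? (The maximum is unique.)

Bigram frequencies (highest first):
  voice stand: 2
  stop voice: 1
  stand hat: 1
  hat gate: 1
  gate softly: 1
  softly softly: 1
  … (10 more, each ≤ 1)

"voice stand", 2 times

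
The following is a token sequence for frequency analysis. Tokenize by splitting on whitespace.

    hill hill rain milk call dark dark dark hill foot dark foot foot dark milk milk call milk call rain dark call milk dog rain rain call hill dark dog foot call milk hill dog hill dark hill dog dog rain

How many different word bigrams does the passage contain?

41 tokens → 40 bigram windows in total.
Repeated bigrams (each contributes count−1 duplicates):
  call milk: 3
  milk call: 3
  dark dark: 2
  dark hill: 2
  dog rain: 2
  foot dark: 2
  hill dark: 2
  hill dog: 2
10 duplicate windows → 40 − 10 = 30 distinct.

30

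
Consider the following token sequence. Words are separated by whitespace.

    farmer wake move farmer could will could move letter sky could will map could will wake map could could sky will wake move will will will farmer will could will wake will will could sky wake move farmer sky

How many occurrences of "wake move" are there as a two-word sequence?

Scanning the 38 overlapping bigram windows for "wake move":
  position 2–3: wake move
  position 22–23: wake move
  position 36–37: wake move

3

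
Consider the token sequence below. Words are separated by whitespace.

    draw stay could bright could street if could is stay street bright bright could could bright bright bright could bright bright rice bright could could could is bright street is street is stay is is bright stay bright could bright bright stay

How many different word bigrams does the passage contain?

42 tokens → 41 bigram windows in total.
Repeated bigrams (each contributes count−1 duplicates):
  bright bright: 5
  bright could: 5
  could bright: 4
  could could: 3
  bright stay: 2
  could is: 2
  is bright: 2
  is stay: 2
  … (1 more repeated)
18 duplicate windows → 41 − 18 = 23 distinct.

23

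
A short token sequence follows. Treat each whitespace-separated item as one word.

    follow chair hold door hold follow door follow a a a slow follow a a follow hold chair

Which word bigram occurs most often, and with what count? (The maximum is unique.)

Bigram frequencies (highest first):
  a a: 3
  follow a: 2
  follow chair: 1
  chair hold: 1
  hold door: 1
  door hold: 1
  … (8 more, each ≤ 1)

"a a", 3 times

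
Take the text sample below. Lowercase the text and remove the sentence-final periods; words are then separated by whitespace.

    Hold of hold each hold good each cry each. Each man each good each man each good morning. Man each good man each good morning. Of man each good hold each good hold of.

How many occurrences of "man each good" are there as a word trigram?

5

Scanning the 32 overlapping trigram windows for "man each good":
  position 11–13: man each good
  position 15–17: man each good
  position 19–21: man each good
  position 22–24: man each good
  position 27–29: man each good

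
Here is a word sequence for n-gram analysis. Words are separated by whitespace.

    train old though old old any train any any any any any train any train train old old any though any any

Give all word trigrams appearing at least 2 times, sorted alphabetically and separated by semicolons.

any any any; any train any; old old any

Trigram counts meeting the condition (at least 2 times):
  any any any: 3
  any train any: 2
  old old any: 2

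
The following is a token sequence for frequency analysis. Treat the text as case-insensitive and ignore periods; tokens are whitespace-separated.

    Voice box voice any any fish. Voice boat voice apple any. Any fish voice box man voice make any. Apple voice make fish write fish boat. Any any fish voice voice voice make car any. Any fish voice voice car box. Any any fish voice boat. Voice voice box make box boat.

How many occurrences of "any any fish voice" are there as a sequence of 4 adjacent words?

5

Scanning the 49 overlapping 4-gram windows for "any any fish voice":
  position 4–7: any any fish voice
  position 11–14: any any fish voice
  position 27–30: any any fish voice
  position 35–38: any any fish voice
  position 42–45: any any fish voice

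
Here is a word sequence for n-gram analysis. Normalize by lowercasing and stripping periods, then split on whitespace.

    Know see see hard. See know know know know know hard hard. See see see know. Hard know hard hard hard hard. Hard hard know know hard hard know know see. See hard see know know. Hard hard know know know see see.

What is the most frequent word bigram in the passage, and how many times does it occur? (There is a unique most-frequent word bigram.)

Bigram frequencies (highest first):
  know know: 9
  hard hard: 8
  see see: 5
  know hard: 5
  hard know: 4
  know see: 3
  … (3 more, each ≤ 3)

"know know", 9 times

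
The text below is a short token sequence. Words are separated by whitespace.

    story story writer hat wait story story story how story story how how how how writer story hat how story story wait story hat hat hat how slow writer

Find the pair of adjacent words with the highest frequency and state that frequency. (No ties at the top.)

Bigram frequencies (highest first):
  story story: 5
  how how: 3
  wait story: 2
  story how: 2
  how story: 2
  story hat: 2
  … (10 more, each ≤ 2)

"story story", 5 times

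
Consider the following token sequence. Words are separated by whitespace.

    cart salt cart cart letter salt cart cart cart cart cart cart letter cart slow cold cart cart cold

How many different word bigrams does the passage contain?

10

19 tokens → 18 bigram windows in total.
Repeated bigrams (each contributes count−1 duplicates):
  cart cart: 7
  cart letter: 2
  salt cart: 2
8 duplicate windows → 18 − 8 = 10 distinct.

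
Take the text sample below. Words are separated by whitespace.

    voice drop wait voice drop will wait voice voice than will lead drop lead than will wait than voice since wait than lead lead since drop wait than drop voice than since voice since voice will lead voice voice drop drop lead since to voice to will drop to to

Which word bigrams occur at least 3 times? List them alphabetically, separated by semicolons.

Bigram counts meeting the condition (at least 3 times):
  voice drop: 3
  wait than: 3

voice drop; wait than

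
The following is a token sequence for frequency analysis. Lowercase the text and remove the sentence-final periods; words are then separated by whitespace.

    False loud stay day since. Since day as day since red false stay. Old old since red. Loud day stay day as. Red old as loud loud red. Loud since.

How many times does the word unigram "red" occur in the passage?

Scanning the 30 tokens for "red":
  position 11: red
  position 17: red
  position 23: red
  position 28: red

4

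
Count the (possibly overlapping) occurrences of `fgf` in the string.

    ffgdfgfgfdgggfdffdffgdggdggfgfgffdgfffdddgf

4

Sliding a length-3 window over the 43 characters (41 positions):
  position 5–7: fgf
  position 7–9: fgf
  position 28–30: fgf
  position 30–32: fgf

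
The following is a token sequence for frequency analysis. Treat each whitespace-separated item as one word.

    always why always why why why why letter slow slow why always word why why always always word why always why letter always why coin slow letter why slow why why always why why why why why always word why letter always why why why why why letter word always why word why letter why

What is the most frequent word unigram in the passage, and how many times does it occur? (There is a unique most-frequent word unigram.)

Unigram frequencies (highest first):
  why: 28
  always: 11
  letter: 6
  word: 5
  slow: 4
  coin: 1

"why", 28 times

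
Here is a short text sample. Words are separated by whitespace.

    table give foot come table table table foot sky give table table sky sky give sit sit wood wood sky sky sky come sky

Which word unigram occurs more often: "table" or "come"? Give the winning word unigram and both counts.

"table": 6 occurrences
"come": 2 occurrences

"table" (6 vs 2)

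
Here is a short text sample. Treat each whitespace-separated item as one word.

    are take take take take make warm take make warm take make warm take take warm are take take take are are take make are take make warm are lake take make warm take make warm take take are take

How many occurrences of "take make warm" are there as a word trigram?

Scanning the 38 overlapping trigram windows for "take make warm":
  position 5–7: take make warm
  position 8–10: take make warm
  position 11–13: take make warm
  position 26–28: take make warm
  position 31–33: take make warm
  position 34–36: take make warm

6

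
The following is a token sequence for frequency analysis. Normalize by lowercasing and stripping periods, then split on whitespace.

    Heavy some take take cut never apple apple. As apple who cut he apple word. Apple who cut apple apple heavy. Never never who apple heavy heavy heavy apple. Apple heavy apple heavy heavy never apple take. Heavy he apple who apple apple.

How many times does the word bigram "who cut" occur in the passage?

2

Scanning the 42 overlapping bigram windows for "who cut":
  position 11–12: who cut
  position 17–18: who cut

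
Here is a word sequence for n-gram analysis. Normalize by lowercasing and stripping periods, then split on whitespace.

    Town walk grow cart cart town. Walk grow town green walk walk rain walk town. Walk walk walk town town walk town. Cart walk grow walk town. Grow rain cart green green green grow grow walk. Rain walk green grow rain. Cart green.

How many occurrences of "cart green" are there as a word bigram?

Scanning the 42 overlapping bigram windows for "cart green":
  position 30–31: cart green
  position 42–43: cart green

2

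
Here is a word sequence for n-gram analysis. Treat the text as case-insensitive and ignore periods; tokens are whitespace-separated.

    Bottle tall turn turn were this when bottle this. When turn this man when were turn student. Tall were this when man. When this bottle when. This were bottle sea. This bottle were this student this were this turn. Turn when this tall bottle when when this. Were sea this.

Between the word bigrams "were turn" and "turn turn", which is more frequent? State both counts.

"turn turn" (2 vs 1)

"were turn": 1 occurrence
"turn turn": 2 occurrences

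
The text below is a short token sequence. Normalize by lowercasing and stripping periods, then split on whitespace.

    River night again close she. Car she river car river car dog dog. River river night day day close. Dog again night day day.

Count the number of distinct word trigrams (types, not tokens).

24 tokens → 22 trigram windows in total.
Repeated trigrams (each contributes count−1 duplicates):
  night day day: 2
1 duplicate windows → 22 − 1 = 21 distinct.

21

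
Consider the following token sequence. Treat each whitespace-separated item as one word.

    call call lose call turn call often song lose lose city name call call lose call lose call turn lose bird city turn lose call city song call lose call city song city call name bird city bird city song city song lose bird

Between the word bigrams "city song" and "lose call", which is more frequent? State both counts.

"city song": 4 occurrences
"lose call": 5 occurrences

"lose call" (5 vs 4)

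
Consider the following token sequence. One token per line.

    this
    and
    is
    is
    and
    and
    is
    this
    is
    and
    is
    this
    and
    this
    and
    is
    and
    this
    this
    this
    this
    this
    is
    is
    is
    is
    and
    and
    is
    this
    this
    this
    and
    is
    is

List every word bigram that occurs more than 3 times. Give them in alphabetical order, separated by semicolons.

Bigram counts meeting the condition (more than 3 times):
  and is: 6
  is and: 4
  is is: 5
  this and: 4
  this this: 6

and is; is and; is is; this and; this this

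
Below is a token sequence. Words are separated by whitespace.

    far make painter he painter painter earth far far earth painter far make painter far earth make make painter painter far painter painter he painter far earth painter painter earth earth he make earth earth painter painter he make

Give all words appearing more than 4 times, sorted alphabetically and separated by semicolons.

earth; far; make; painter

Unigram counts meeting the condition (more than 4 times):
  earth: 8
  far: 7
  make: 6
  painter: 14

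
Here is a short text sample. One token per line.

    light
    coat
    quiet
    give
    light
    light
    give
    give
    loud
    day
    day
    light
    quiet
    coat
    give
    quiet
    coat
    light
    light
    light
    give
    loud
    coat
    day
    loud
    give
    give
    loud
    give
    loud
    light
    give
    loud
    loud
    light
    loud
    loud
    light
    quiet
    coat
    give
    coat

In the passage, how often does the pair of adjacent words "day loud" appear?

1

Scanning the 41 overlapping bigram windows for "day loud":
  position 24–25: day loud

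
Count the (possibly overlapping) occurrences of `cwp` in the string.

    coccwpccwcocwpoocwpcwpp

Sliding a length-3 window over the 23 characters (21 positions):
  position 4–6: cwp
  position 12–14: cwp
  position 17–19: cwp
  position 20–22: cwp

4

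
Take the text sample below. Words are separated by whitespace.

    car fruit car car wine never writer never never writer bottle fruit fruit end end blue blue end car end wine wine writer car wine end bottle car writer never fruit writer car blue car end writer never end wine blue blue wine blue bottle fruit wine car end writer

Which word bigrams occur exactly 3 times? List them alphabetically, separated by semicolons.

car end; writer never

Bigram counts meeting the condition (exactly 3 times):
  car end: 3
  writer never: 3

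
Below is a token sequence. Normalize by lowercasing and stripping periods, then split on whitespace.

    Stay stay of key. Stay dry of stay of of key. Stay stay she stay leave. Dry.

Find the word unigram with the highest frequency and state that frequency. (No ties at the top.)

Unigram frequencies (highest first):
  stay: 7
  of: 4
  key: 2
  dry: 2
  she: 1
  leave: 1

"stay", 7 times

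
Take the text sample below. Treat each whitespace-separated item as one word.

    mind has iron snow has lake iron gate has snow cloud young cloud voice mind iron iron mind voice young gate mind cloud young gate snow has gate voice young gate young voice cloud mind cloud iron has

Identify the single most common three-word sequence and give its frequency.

Trigram frequencies (highest first):
  voice young gate: 2
  mind has iron: 1
  has iron snow: 1
  iron snow has: 1
  snow has lake: 1
  has lake iron: 1
  … (29 more, each ≤ 1)

"voice young gate", 2 times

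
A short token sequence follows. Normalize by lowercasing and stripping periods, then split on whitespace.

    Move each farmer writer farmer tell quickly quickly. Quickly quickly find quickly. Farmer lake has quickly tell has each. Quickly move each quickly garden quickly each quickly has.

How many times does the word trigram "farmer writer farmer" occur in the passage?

1

Scanning the 26 overlapping trigram windows for "farmer writer farmer":
  position 3–5: farmer writer farmer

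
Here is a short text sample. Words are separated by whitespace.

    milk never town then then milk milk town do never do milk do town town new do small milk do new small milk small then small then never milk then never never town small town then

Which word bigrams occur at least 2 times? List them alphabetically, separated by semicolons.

Bigram counts meeting the condition (at least 2 times):
  milk do: 2
  never town: 2
  small milk: 2
  small then: 2
  then never: 2
  town then: 2

milk do; never town; small milk; small then; then never; town then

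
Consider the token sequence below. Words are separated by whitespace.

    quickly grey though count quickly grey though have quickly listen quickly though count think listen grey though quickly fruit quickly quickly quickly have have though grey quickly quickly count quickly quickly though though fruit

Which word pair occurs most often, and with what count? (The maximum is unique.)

"quickly quickly", 4 times

Bigram frequencies (highest first):
  quickly quickly: 4
  grey though: 3
  quickly grey: 2
  though count: 2
  count quickly: 2
  quickly though: 2
  … (18 more, each ≤ 1)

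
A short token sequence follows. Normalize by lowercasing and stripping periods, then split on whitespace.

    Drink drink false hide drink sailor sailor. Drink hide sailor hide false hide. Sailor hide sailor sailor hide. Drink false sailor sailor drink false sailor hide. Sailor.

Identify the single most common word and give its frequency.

"sailor", 10 times

Unigram frequencies (highest first):
  sailor: 10
  hide: 7
  drink: 6
  false: 4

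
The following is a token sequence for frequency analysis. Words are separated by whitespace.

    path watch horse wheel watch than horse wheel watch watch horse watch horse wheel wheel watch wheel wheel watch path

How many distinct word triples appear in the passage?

20 tokens → 18 trigram windows in total.
Repeated trigrams (each contributes count−1 duplicates):
  horse wheel watch: 2
  watch horse wheel: 2
  wheel wheel watch: 2
3 duplicate windows → 18 − 3 = 15 distinct.

15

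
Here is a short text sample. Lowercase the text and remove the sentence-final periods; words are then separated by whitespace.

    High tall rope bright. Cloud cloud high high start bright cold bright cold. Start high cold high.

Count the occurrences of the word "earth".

0

Scanning the 17 tokens for "earth":
  (none found)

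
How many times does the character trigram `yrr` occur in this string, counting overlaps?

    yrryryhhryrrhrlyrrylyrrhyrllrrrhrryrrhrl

5

Sliding a length-3 window over the 40 characters (38 positions):
  position 1–3: yrr
  position 10–12: yrr
  position 16–18: yrr
  position 21–23: yrr
  position 35–37: yrr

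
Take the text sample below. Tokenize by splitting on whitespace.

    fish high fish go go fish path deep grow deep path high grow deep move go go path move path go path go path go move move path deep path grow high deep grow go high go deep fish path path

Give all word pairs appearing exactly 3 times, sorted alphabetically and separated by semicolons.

go path; path go

Bigram counts meeting the condition (exactly 3 times):
  go path: 3
  path go: 3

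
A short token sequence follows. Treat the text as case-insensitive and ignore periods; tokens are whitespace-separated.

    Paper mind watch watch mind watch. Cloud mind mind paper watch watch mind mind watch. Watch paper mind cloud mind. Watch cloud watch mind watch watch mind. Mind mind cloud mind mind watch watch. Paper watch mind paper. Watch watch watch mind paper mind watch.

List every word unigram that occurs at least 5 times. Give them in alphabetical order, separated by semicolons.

Unigram counts meeting the condition (at least 5 times):
  mind: 17
  paper: 6
  watch: 18

mind; paper; watch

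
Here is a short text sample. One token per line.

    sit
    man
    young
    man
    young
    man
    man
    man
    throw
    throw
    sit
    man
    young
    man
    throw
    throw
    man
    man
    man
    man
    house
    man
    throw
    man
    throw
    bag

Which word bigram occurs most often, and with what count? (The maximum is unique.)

Bigram frequencies (highest first):
  man man: 5
  man throw: 4
  man young: 3
  young man: 3
  sit man: 2
  throw throw: 2
  … (5 more, each ≤ 2)

"man man", 5 times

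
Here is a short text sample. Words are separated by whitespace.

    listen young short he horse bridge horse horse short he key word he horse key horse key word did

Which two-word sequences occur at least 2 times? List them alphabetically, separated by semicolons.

he horse; horse key; key word; short he

Bigram counts meeting the condition (at least 2 times):
  he horse: 2
  horse key: 2
  key word: 2
  short he: 2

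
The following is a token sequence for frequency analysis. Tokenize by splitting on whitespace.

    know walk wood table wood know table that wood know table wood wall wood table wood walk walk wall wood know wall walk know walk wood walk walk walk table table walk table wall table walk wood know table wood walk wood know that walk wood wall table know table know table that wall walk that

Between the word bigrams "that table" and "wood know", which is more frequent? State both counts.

"wood know" (5 vs 0)

"that table": 0 occurrences
"wood know": 5 occurrences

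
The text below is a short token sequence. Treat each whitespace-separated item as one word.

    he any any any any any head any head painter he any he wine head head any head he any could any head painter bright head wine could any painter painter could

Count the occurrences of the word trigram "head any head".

Scanning the 30 overlapping trigram windows for "head any head":
  position 7–9: head any head
  position 16–18: head any head

2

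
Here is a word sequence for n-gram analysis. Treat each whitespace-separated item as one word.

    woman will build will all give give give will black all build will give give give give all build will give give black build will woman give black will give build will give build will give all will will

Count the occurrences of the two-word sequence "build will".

Scanning the 38 overlapping bigram windows for "build will":
  position 3–4: build will
  position 12–13: build will
  position 19–20: build will
  position 24–25: build will
  position 31–32: build will
  position 34–35: build will

6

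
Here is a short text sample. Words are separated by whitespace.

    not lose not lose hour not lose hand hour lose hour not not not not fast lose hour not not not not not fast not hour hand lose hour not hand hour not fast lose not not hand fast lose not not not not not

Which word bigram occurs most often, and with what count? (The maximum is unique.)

"not not", 12 times

Bigram frequencies (highest first):
  not not: 12
  hour not: 5
  lose hour: 4
  not lose: 3
  lose not: 3
  not fast: 3
  … (10 more, each ≤ 3)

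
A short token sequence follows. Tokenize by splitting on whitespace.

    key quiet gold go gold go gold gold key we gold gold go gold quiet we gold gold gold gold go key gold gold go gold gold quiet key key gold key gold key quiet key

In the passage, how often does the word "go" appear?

Scanning the 36 tokens for "go":
  position 4: go
  position 6: go
  position 13: go
  position 21: go
  position 25: go

5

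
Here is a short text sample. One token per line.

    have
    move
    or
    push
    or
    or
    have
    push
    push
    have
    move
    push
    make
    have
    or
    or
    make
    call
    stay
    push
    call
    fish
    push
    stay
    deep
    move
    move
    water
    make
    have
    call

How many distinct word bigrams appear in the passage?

27

31 tokens → 30 bigram windows in total.
Repeated bigrams (each contributes count−1 duplicates):
  have move: 2
  make have: 2
  or or: 2
3 duplicate windows → 30 − 3 = 27 distinct.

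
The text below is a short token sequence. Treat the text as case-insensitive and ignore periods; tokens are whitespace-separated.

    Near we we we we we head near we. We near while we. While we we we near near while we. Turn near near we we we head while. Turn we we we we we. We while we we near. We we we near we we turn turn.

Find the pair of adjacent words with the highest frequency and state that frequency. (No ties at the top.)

Bigram frequencies (highest first):
  we we: 18
  near we: 5
  we near: 4
  while we: 4
  we head: 2
  near while: 2
  … (9 more, each ≤ 2)

"we we", 18 times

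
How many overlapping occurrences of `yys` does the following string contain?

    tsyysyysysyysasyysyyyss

Sliding a length-3 window over the 23 characters (21 positions):
  position 3–5: yys
  position 6–8: yys
  position 11–13: yys
  position 16–18: yys
  position 20–22: yys

5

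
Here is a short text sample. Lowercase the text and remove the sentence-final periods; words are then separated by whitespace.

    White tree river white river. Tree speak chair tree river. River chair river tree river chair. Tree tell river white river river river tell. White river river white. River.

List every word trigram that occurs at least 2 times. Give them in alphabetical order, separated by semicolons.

river white river; white river river

Trigram counts meeting the condition (at least 2 times):
  river white river: 3
  white river river: 2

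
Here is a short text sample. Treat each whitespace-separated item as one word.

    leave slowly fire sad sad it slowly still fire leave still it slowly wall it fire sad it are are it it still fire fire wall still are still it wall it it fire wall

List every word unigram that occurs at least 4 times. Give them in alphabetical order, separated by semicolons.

Unigram counts meeting the condition (at least 4 times):
  fire: 6
  it: 9
  still: 5
  wall: 4

fire; it; still; wall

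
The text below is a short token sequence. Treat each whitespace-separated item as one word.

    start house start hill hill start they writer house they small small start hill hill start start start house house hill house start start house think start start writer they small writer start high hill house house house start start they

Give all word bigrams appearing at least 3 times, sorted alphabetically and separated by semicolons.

Bigram counts meeting the condition (at least 3 times):
  house house: 3
  house start: 3
  start house: 3
  start start: 5

house house; house start; start house; start start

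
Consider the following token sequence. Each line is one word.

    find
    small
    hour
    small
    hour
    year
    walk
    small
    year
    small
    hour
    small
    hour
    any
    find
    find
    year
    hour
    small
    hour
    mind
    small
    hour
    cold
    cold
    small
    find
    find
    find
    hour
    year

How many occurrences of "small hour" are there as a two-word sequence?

6

Scanning the 30 overlapping bigram windows for "small hour":
  position 2–3: small hour
  position 4–5: small hour
  position 10–11: small hour
  position 12–13: small hour
  position 19–20: small hour
  position 22–23: small hour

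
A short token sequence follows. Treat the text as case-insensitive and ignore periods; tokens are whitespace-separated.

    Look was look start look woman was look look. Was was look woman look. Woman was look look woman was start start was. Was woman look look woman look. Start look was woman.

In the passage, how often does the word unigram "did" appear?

0

Scanning the 33 tokens for "did":
  (none found)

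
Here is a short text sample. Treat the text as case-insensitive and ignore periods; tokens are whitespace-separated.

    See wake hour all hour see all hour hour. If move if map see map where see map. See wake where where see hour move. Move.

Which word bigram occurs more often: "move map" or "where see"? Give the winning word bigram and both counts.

"move map": 0 occurrences
"where see": 2 occurrences

"where see" (2 vs 0)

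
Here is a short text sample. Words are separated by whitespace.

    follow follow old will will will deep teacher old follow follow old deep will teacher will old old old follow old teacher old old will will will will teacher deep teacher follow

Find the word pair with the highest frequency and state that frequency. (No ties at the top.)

"will will", 5 times

Bigram frequencies (highest first):
  will will: 5
  follow old: 3
  old old: 3
  follow follow: 2
  old will: 2
  deep teacher: 2
  … (11 more, each ≤ 2)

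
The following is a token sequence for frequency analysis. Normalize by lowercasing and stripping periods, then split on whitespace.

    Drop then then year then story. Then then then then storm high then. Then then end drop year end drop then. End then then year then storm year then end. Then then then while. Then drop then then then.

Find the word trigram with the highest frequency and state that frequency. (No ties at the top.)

Trigram frequencies (highest first):
  then then then: 5
  drop then then: 2
  then then year: 2
  then year then: 2
  then end then: 2
  end then then: 2
  … (22 more, each ≤ 1)

"then then then", 5 times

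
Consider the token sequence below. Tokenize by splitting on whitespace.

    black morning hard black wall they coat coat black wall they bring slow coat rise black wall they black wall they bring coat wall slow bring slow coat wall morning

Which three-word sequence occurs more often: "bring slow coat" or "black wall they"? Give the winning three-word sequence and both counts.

"black wall they" (4 vs 2)

"bring slow coat": 2 occurrences
"black wall they": 4 occurrences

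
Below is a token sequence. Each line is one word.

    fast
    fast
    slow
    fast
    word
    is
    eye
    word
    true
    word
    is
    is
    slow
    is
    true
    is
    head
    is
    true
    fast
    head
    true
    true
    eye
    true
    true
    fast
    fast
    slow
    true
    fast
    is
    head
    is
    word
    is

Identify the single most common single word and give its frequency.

Unigram frequencies (highest first):
  is: 9
  true: 8
  fast: 7
  word: 4
  slow: 3
  head: 3
  … (1 more, each ≤ 2)

"is", 9 times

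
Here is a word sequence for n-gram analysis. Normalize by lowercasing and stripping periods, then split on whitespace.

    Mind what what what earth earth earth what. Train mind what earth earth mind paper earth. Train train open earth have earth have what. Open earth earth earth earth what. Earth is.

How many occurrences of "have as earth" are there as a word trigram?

0

Scanning the 30 overlapping trigram windows for "have as earth":
  (none found)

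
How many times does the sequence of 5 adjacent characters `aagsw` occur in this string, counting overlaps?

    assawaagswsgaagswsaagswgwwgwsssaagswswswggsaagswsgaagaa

5

Sliding a length-5 window over the 55 characters (51 positions):
  position 6–10: aagsw
  position 13–17: aagsw
  position 19–23: aagsw
  position 32–36: aagsw
  position 44–48: aagsw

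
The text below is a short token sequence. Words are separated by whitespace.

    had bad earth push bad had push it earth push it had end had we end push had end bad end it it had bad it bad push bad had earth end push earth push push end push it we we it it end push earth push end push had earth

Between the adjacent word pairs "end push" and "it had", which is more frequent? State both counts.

"end push": 5 occurrences
"it had": 2 occurrences

"end push" (5 vs 2)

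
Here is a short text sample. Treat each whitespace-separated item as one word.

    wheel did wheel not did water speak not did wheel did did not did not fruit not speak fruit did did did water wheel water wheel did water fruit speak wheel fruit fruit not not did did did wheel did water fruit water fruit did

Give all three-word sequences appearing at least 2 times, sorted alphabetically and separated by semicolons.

Trigram counts meeting the condition (at least 2 times):
  did did did: 2
  did water fruit: 2
  did wheel did: 2
  wheel did water: 2

did did did; did water fruit; did wheel did; wheel did water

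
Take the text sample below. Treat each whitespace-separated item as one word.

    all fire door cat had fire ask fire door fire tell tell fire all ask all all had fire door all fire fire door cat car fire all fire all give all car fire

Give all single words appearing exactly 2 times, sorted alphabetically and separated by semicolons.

ask; car; cat; had; tell

Unigram counts meeting the condition (exactly 2 times):
  ask: 2
  car: 2
  cat: 2
  had: 2
  tell: 2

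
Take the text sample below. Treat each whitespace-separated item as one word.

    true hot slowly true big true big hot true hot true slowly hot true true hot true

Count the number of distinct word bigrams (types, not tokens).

10

17 tokens → 16 bigram windows in total.
Repeated bigrams (each contributes count−1 duplicates):
  hot true: 4
  true hot: 3
  true big: 2
6 duplicate windows → 16 − 6 = 10 distinct.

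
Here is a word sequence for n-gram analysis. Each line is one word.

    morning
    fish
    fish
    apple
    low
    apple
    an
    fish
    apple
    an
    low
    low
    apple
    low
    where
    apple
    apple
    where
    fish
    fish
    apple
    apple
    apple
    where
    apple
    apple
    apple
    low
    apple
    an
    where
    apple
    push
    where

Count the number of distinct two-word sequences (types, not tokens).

34 tokens → 33 bigram windows in total.
Repeated bigrams (each contributes count−1 duplicates):
  apple apple: 5
  apple an: 3
  apple low: 3
  fish apple: 3
  low apple: 3
  where apple: 3
  apple where: 2
  fish fish: 2
16 duplicate windows → 33 − 16 = 17 distinct.

17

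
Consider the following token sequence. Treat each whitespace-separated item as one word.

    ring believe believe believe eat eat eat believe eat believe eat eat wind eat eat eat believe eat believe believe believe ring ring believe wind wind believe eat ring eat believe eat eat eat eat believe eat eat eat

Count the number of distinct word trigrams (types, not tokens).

39 tokens → 37 trigram windows in total.
Repeated trigrams (each contributes count−1 duplicates):
  eat believe eat: 5
  eat eat eat: 5
  believe eat eat: 4
  eat eat believe: 3
  believe believe believe: 2
  believe eat believe: 2
15 duplicate windows → 37 − 15 = 22 distinct.

22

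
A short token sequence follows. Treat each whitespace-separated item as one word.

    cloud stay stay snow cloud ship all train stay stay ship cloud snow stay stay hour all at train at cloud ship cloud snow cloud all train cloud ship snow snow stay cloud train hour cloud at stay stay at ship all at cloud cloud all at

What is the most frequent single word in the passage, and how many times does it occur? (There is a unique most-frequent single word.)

"cloud", 11 times

Unigram frequencies (highest first):
  cloud: 11
  stay: 9
  at: 6
  snow: 5
  ship: 5
  all: 5
  … (2 more, each ≤ 4)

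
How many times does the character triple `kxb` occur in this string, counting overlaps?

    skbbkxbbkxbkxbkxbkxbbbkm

Sliding a length-3 window over the 24 characters (22 positions):
  position 5–7: kxb
  position 9–11: kxb
  position 12–14: kxb
  position 15–17: kxb
  position 18–20: kxb

5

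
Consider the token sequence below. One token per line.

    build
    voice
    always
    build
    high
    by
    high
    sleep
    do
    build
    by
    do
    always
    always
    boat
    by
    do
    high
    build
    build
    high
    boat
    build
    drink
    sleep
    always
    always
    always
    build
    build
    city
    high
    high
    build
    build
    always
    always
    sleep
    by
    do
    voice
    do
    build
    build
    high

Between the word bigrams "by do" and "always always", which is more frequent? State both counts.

"always always" (4 vs 3)

"by do": 3 occurrences
"always always": 4 occurrences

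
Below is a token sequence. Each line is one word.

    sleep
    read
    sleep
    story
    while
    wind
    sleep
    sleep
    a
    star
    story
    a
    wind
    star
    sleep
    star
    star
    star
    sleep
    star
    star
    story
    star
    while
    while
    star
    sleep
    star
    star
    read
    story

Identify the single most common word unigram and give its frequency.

"star", 11 times

Unigram frequencies (highest first):
  star: 11
  sleep: 7
  story: 4
  while: 3
  read: 2
  wind: 2
  … (1 more, each ≤ 2)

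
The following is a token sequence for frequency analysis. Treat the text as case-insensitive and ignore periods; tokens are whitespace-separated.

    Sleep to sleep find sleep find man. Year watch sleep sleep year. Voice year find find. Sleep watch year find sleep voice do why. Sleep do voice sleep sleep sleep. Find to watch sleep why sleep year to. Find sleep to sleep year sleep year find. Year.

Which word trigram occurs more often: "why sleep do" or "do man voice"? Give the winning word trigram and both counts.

"why sleep do" (1 vs 0)

"why sleep do": 1 occurrence
"do man voice": 0 occurrences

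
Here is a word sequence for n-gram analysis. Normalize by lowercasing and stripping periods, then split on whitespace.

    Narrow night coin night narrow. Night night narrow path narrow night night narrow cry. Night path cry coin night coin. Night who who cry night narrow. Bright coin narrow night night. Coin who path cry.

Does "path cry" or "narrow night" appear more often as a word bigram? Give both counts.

"narrow night" (4 vs 2)

"path cry": 2 occurrences
"narrow night": 4 occurrences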